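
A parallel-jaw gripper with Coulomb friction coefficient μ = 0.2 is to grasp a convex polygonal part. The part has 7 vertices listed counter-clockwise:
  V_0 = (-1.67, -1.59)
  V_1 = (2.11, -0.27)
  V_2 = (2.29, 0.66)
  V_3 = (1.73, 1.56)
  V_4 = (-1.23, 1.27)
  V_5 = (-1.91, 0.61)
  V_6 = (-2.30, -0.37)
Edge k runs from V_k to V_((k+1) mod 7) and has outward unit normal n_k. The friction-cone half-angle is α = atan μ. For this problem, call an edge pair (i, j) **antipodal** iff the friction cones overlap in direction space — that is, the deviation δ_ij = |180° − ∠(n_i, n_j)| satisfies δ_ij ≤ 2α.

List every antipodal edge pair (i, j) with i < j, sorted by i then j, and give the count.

count = 3; pairs: (0,3), (1,5), (2,6)

α = atan 0.2 = 11.31°;  2α = 22.62°
n_0 = (+0.3297, -0.9441)
n_1 = (+0.9818, -0.1900)
n_2 = (+0.8491, +0.5283)
n_3 = (-0.0975, +0.9952)
n_4 = (-0.6965, +0.7176)
n_5 = (-0.9291, +0.3698)
n_6 = (-0.8885, -0.4588)
  (0,1): δ = 120.20°  ·
  (0,2): δ = 77.36°  ·
  (0,3): δ = 13.65°  ✓
  (0,4): δ = 24.90°  ·
  (0,5): δ = 49.05°  ·
  (0,6): δ = 98.06°  ·
  (1,2): δ = 137.16°  ·
  (1,3): δ = 73.45°  ·
  (1,4): δ = 34.90°  ·
  (1,5): δ = 10.75°  ✓
  (1,6): δ = 38.27°  ·
  (2,3): δ = 116.30°  ·
  (2,4): δ = 77.75°  ·
  (2,5): δ = 53.59°  ·
  (2,6): δ = 4.58°  ✓
  (3,4): δ = 141.45°  ·
  (3,5): δ = 117.30°  ·
  (3,6): δ = 68.28°  ·
  (4,5): δ = 155.85°  ·
  (4,6): δ = 106.83°  ·
  (5,6): δ = 130.99°  ·
antipodal pairs: 3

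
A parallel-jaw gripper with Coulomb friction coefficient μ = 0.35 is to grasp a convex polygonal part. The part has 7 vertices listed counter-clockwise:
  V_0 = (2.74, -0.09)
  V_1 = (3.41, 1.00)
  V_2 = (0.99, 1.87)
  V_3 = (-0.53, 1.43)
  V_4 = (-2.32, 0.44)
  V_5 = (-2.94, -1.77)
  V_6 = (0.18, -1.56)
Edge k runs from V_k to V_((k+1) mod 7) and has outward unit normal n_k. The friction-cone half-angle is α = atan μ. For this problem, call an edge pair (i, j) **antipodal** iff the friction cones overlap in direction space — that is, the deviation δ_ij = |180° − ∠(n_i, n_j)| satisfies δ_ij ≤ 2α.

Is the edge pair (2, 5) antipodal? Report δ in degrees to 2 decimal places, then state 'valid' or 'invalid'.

α = atan 0.35 = 19.29°;  2α = 38.58°
edge 2: e_2 = (-1.52, -0.44);  n_2 = (-0.2781, +0.9606)
edge 5: e_5 = (+3.12, +0.21);  n_5 = (+0.0672, -0.9977)
∠(n_2, n_5) = 167.71°
δ = |180° − 167.71°| = 12.29°
12.29° ≤ 2α = 38.58°  →  valid

δ = 12.29°, valid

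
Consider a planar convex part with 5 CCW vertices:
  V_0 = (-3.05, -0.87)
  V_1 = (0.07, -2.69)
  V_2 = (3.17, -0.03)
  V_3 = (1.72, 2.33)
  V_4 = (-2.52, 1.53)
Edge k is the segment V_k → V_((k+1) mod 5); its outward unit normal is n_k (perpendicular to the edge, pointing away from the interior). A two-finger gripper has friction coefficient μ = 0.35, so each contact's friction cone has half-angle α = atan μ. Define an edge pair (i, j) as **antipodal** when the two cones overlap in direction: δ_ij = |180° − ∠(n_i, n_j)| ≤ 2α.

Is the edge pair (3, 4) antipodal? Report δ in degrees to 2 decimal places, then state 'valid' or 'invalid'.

α = atan 0.35 = 19.29°;  2α = 38.58°
edge 3: e_3 = (-4.24, -0.80);  n_3 = (-0.1854, +0.9827)
edge 4: e_4 = (-0.53, -2.40);  n_4 = (-0.9765, +0.2156)
∠(n_3, n_4) = 66.86°
δ = |180° − 66.86°| = 113.14°
113.14° > 2α = 38.58°  →  invalid

δ = 113.14°, invalid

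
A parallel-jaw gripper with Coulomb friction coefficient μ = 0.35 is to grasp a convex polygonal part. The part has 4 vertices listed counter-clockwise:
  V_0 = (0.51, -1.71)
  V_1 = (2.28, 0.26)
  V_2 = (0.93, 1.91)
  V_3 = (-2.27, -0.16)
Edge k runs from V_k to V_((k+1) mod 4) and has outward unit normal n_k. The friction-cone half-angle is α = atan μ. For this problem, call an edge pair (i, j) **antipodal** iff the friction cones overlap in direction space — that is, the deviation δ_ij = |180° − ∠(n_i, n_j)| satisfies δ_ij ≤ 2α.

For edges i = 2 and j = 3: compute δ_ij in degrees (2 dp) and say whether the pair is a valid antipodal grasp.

α = atan 0.35 = 19.29°;  2α = 38.58°
edge 2: e_2 = (-3.20, -2.07);  n_2 = (-0.5431, +0.8396)
edge 3: e_3 = (+2.78, -1.55);  n_3 = (-0.4870, -0.8734)
∠(n_2, n_3) = 117.96°
δ = |180° − 117.96°| = 62.04°
62.04° > 2α = 38.58°  →  invalid

δ = 62.04°, invalid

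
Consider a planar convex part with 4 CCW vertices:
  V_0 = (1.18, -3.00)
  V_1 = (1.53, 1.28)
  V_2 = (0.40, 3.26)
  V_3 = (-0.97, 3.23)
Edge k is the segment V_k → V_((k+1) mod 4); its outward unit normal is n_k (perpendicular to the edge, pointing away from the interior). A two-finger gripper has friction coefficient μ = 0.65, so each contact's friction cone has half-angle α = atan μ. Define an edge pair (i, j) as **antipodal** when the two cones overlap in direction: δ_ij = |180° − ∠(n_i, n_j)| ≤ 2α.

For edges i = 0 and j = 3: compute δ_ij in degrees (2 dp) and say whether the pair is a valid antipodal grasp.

α = atan 0.65 = 33.02°;  2α = 66.05°
edge 0: e_0 = (+0.35, +4.28);  n_0 = (+0.9967, -0.0815)
edge 3: e_3 = (+2.15, -6.23);  n_3 = (-0.9453, -0.3262)
∠(n_0, n_3) = 156.29°
δ = |180° − 156.29°| = 23.71°
23.71° ≤ 2α = 66.05°  →  valid

δ = 23.71°, valid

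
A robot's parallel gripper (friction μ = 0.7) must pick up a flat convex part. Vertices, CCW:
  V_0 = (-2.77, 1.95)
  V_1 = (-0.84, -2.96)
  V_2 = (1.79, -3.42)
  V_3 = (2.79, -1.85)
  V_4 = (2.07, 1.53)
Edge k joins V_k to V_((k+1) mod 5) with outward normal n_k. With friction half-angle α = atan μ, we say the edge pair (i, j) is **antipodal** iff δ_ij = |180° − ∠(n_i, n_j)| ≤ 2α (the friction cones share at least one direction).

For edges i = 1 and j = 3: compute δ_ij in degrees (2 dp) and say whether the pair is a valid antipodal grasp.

δ = 68.05°, valid

α = atan 0.7 = 34.99°;  2α = 69.98°
edge 1: e_1 = (+2.63, -0.46);  n_1 = (-0.1723, -0.9850)
edge 3: e_3 = (-0.72, +3.38);  n_3 = (+0.9781, +0.2083)
∠(n_1, n_3) = 111.95°
δ = |180° − 111.95°| = 68.05°
68.05° ≤ 2α = 69.98°  →  valid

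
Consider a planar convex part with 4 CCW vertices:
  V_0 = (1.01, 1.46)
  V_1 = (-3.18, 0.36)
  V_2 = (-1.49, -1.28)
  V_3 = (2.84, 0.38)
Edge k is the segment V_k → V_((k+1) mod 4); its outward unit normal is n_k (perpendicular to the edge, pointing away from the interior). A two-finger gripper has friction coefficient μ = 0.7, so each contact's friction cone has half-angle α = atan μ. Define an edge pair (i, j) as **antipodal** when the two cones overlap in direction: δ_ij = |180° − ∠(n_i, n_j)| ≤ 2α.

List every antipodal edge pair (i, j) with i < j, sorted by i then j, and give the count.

α = atan 0.7 = 34.99°;  2α = 69.98°
n_0 = (-0.2539, +0.9672)
n_1 = (-0.6964, -0.7176)
n_2 = (+0.3580, -0.9337)
n_3 = (+0.5083, +0.8612)
  (0,1): δ = 58.85°  ✓
  (0,2): δ = 6.27°  ✓
  (0,3): δ = 134.74°  ·
  (1,2): δ = 114.88°  ·
  (1,3): δ = 13.59°  ✓
  (2,3): δ = 51.52°  ✓
antipodal pairs: 4

count = 4; pairs: (0,1), (0,2), (1,3), (2,3)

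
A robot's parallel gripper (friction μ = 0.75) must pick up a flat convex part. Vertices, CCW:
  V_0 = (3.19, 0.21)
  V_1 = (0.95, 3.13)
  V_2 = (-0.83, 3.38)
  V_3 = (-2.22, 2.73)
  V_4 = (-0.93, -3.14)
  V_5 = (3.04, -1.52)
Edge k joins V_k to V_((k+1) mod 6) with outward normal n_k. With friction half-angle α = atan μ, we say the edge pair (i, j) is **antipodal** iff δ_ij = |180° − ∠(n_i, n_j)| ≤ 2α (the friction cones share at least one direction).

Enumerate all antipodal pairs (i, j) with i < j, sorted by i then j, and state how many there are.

count = 6; pairs: (0,3), (1,3), (1,4), (2,4), (2,5), (3,5)

α = atan 0.75 = 36.87°;  2α = 73.74°
n_0 = (+0.7934, +0.6087)
n_1 = (+0.1391, +0.9903)
n_2 = (-0.4236, +0.9058)
n_3 = (-0.9767, -0.2146)
n_4 = (+0.3778, -0.9259)
n_5 = (+0.9963, -0.0864)
  (0,1): δ = 135.49°  ·
  (0,2): δ = 102.43°  ·
  (0,3): δ = 25.10°  ✓
  (0,4): δ = 74.71°  ·
  (0,5): δ = 137.55°  ·
  (1,2): δ = 146.94°  ·
  (1,3): δ = 69.61°  ✓
  (1,4): δ = 30.19°  ✓
  (1,5): δ = 93.04°  ·
  (2,3): δ = 102.67°  ·
  (2,4): δ = 2.86°  ✓
  (2,5): δ = 59.98°  ✓
  (3,4): δ = 80.20°  ·
  (3,5): δ = 17.35°  ✓
  (4,5): δ = 117.15°  ·
antipodal pairs: 6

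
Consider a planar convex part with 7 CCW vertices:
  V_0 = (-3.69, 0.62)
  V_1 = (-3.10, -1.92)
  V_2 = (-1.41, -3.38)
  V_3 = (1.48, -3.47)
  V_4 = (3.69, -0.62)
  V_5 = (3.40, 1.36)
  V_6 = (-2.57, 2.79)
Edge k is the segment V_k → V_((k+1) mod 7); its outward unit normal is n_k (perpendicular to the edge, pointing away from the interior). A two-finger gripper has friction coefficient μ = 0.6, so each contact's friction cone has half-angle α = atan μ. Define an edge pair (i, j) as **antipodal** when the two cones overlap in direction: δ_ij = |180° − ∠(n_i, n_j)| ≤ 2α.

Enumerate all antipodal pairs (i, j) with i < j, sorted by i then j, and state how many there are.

count = 7; pairs: (0,3), (0,4), (1,4), (1,5), (2,5), (3,6), (4,6)

α = atan 0.6 = 30.96°;  2α = 61.93°
n_0 = (-0.9741, -0.2263)
n_1 = (-0.6537, -0.7567)
n_2 = (-0.0311, -0.9995)
n_3 = (+0.7902, -0.6128)
n_4 = (+0.9894, +0.1449)
n_5 = (+0.2329, +0.9725)
n_6 = (-0.8886, +0.4586)
  (0,1): δ = 143.90°  ·
  (0,2): δ = 104.86°  ·
  (0,3): δ = 50.87°  ✓
  (0,4): δ = 4.74°  ✓
  (0,5): δ = 63.45°  ·
  (0,6): δ = 139.62°  ·
  (1,2): δ = 140.96°  ·
  (1,3): δ = 86.97°  ·
  (1,4): δ = 40.84°  ✓
  (1,5): δ = 27.35°  ✓
  (1,6): δ = 103.52°  ·
  (2,3): δ = 126.01°  ·
  (2,4): δ = 79.88°  ·
  (2,5): δ = 11.69°  ✓
  (2,6): δ = 64.48°  ·
  (3,4): δ = 133.88°  ·
  (3,5): δ = 65.68°  ·
  (3,6): δ = 10.49°  ✓
  (4,5): δ = 111.80°  ·
  (4,6): δ = 35.63°  ✓
  (5,6): δ = 103.83°  ·
antipodal pairs: 7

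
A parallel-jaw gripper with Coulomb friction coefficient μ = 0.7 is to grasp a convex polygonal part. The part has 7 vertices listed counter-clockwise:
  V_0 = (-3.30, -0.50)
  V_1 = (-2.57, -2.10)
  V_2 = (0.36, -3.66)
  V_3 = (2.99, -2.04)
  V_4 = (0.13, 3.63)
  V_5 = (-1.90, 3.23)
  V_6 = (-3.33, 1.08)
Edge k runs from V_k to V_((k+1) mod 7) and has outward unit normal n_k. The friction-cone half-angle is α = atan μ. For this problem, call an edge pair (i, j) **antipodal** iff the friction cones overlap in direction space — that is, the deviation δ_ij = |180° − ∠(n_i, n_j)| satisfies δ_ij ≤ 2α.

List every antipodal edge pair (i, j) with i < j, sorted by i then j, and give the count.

count = 8; pairs: (0,3), (1,3), (1,4), (2,4), (2,5), (2,6), (3,5), (3,6)

α = atan 0.7 = 34.99°;  2α = 69.98°
n_0 = (-0.9098, -0.4151)
n_1 = (-0.4700, -0.8827)
n_2 = (+0.5245, -0.8514)
n_3 = (+0.8928, +0.4504)
n_4 = (-0.1933, +0.9811)
n_5 = (-0.8326, +0.5538)
n_6 = (-0.9998, -0.0190)
  (0,1): δ = 142.56°  ·
  (0,2): δ = 82.89°  ·
  (0,3): δ = 2.24°  ✓
  (0,4): δ = 76.62°  ·
  (0,5): δ = 121.85°  ·
  (0,6): δ = 156.56°  ·
  (1,2): δ = 120.34°  ·
  (1,3): δ = 35.20°  ✓
  (1,4): δ = 39.18°  ✓
  (1,5): δ = 84.40°  ·
  (1,6): δ = 119.12°  ·
  (2,3): δ = 94.87°  ·
  (2,4): δ = 20.48°  ✓
  (2,5): δ = 24.74°  ✓
  (2,6): δ = 59.46°  ✓
  (3,4): δ = 105.62°  ·
  (3,5): δ = 60.40°  ✓
  (3,6): δ = 25.68°  ✓
  (4,5): δ = 134.78°  ·
  (4,6): δ = 100.06°  ·
  (5,6): δ = 145.28°  ·
antipodal pairs: 8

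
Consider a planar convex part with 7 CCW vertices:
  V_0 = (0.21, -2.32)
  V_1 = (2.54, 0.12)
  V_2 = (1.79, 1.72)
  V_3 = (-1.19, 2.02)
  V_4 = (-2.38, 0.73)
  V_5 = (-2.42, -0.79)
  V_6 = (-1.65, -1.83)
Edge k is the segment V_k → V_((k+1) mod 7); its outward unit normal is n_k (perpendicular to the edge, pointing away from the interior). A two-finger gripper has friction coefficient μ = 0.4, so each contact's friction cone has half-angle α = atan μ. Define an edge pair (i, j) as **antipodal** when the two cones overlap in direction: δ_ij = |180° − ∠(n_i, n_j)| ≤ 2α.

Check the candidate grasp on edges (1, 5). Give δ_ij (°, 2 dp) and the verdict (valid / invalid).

δ = 11.40°, valid

α = atan 0.4 = 21.80°;  2α = 43.60°
edge 1: e_1 = (-0.75, +1.60);  n_1 = (+0.9055, +0.4244)
edge 5: e_5 = (+0.77, -1.04);  n_5 = (-0.8037, -0.5950)
∠(n_1, n_5) = 168.60°
δ = |180° − 168.60°| = 11.40°
11.40° ≤ 2α = 43.60°  →  valid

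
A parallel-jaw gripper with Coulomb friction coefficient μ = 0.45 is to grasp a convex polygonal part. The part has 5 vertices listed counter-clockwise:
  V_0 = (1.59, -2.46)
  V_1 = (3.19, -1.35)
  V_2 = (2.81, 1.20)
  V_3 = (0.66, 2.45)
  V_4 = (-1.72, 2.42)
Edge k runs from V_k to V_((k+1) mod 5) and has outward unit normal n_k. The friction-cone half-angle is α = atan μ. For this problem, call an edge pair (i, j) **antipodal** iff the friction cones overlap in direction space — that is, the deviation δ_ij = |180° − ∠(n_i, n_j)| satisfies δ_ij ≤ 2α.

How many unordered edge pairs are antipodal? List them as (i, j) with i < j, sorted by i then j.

α = atan 0.45 = 24.23°;  2α = 48.46°
n_0 = (+0.5700, -0.8216)
n_1 = (+0.9891, +0.1474)
n_2 = (+0.5026, +0.8645)
n_3 = (-0.0126, +0.9999)
n_4 = (-0.8276, -0.5613)
  (0,1): δ = 116.28°  ·
  (0,2): δ = 64.92°  ·
  (0,3): δ = 34.03°  ✓
  (0,4): δ = 89.40°  ·
  (1,2): δ = 128.65°  ·
  (1,3): δ = 97.75°  ·
  (1,4): δ = 25.67°  ✓
  (2,3): δ = 149.10°  ·
  (2,4): δ = 25.68°  ✓
  (3,4): δ = 56.57°  ·
antipodal pairs: 3

count = 3; pairs: (0,3), (1,4), (2,4)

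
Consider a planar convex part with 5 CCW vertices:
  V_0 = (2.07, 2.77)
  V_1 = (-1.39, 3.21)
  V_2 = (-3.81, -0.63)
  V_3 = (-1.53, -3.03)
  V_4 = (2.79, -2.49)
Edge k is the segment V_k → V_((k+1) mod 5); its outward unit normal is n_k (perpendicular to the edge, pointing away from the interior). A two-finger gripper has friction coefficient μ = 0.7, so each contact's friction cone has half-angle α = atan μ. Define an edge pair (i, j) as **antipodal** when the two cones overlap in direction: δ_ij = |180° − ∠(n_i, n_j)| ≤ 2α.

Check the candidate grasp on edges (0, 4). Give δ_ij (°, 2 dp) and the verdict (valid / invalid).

δ = 105.04°, invalid

α = atan 0.7 = 34.99°;  2α = 69.98°
edge 0: e_0 = (-3.46, +0.44);  n_0 = (+0.1262, +0.9920)
edge 4: e_4 = (-0.72, +5.26);  n_4 = (+0.9908, +0.1356)
∠(n_0, n_4) = 74.96°
δ = |180° − 74.96°| = 105.04°
105.04° > 2α = 69.98°  →  invalid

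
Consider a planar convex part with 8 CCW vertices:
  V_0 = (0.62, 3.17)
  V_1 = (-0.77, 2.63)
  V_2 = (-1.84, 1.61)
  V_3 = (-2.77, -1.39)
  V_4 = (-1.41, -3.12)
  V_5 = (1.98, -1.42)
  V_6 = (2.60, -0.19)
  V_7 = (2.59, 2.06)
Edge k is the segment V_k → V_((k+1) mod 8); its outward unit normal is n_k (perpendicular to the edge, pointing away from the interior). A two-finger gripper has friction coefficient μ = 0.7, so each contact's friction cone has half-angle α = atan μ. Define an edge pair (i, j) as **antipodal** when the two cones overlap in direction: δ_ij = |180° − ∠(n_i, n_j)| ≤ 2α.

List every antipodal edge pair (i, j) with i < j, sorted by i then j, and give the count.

count = 13; pairs: (0,4), (0,5), (0,6), (1,4), (1,5), (1,6), (2,4), (2,5), (2,6), (3,5), (3,6), (3,7), (4,7)

α = atan 0.7 = 34.99°;  2α = 69.98°
n_0 = (-0.3621, +0.9321)
n_1 = (-0.6900, +0.7238)
n_2 = (-0.9552, +0.2961)
n_3 = (-0.7862, -0.6180)
n_4 = (+0.4483, -0.8939)
n_5 = (+0.8930, -0.4501)
n_6 = (+1.0000, +0.0044)
n_7 = (+0.4909, +0.8712)
  (0,1): δ = 157.60°  ·
  (0,2): δ = 128.45°  ·
  (0,3): δ = 73.06°  ·
  (0,4): δ = 5.40°  ✓
  (0,5): δ = 42.02°  ✓
  (0,6): δ = 69.02°  ✓
  (0,7): δ = 129.37°  ·
  (1,2): δ = 150.85°  ·
  (1,3): δ = 95.46°  ·
  (1,4): δ = 17.00°  ✓
  (1,5): δ = 19.62°  ✓
  (1,6): δ = 46.63°  ✓
  (1,7): δ = 106.97°  ·
  (2,3): δ = 124.60°  ·
  (2,4): δ = 46.14°  ✓
  (2,5): δ = 9.53°  ✓
  (2,6): δ = 17.48°  ✓
  (2,7): δ = 77.82°  ·
  (3,4): δ = 101.54°  ·
  (3,5): δ = 64.92°  ✓
  (3,6): δ = 37.92°  ✓
  (3,7): δ = 22.43°  ✓
  (4,5): δ = 143.38°  ·
  (4,6): δ = 116.38°  ·
  (4,7): δ = 56.03°  ✓
  (5,6): δ = 152.99°  ·
  (5,7): δ = 92.65°  ·
  (6,7): δ = 119.65°  ·
antipodal pairs: 13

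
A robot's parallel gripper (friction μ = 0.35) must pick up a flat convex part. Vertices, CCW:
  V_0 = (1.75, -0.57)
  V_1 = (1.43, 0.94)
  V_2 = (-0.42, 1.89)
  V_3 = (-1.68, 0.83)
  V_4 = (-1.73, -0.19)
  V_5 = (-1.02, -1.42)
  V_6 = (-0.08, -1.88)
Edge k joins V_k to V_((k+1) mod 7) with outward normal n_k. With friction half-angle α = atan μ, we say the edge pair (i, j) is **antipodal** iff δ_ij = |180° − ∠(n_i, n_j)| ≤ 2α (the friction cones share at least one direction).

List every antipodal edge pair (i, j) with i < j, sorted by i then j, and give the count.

α = atan 0.35 = 19.29°;  2α = 38.58°
n_0 = (+0.9783, +0.2073)
n_1 = (+0.4568, +0.8896)
n_2 = (-0.6438, +0.7652)
n_3 = (-0.9988, +0.0490)
n_4 = (-0.8661, -0.4999)
n_5 = (-0.4396, -0.8982)
n_6 = (+0.5821, -0.8131)
  (0,1): δ = 129.15°  ·
  (0,2): δ = 61.89°  ·
  (0,3): δ = 14.77°  ✓
  (0,4): δ = 18.03°  ✓
  (0,5): δ = 51.96°  ·
  (0,6): δ = 113.63°  ·
  (1,2): δ = 112.75°  ·
  (1,3): δ = 65.63°  ·
  (1,4): δ = 32.82°  ✓
  (1,5): δ = 1.11°  ✓
  (1,6): δ = 62.78°  ·
  (2,3): δ = 132.88°  ·
  (2,4): δ = 100.08°  ·
  (2,5): δ = 66.15°  ·
  (2,6): δ = 4.48°  ✓
  (3,4): δ = 147.20°  ·
  (3,5): δ = 113.27°  ·
  (3,6): δ = 51.60°  ·
  (4,5): δ = 146.07°  ·
  (4,6): δ = 84.40°  ·
  (5,6): δ = 118.33°  ·
antipodal pairs: 5

count = 5; pairs: (0,3), (0,4), (1,4), (1,5), (2,6)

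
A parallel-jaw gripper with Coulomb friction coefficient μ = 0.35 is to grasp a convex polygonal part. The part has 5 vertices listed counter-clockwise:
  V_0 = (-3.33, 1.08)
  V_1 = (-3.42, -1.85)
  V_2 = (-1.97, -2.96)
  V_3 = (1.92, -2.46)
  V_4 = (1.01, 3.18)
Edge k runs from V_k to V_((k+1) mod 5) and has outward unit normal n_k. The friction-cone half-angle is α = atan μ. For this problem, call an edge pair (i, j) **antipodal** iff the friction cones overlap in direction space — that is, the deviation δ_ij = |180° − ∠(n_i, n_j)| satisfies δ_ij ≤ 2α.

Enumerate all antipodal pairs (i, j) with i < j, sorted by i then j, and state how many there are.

α = atan 0.35 = 19.29°;  2α = 38.58°
n_0 = (-0.9995, +0.0307)
n_1 = (-0.6079, -0.7940)
n_2 = (+0.1275, -0.9918)
n_3 = (+0.9872, +0.1593)
n_4 = (-0.4356, +0.9002)
  (0,1): δ = 125.68°  ·
  (0,2): δ = 80.92°  ·
  (0,3): δ = 10.92°  ✓
  (0,4): δ = 117.58°  ·
  (1,2): δ = 135.24°  ·
  (1,3): δ = 43.40°  ·
  (1,4): δ = 63.26°  ·
  (2,3): δ = 88.16°  ·
  (2,4): δ = 18.50°  ✓
  (3,4): δ = 73.34°  ·
antipodal pairs: 2

count = 2; pairs: (0,3), (2,4)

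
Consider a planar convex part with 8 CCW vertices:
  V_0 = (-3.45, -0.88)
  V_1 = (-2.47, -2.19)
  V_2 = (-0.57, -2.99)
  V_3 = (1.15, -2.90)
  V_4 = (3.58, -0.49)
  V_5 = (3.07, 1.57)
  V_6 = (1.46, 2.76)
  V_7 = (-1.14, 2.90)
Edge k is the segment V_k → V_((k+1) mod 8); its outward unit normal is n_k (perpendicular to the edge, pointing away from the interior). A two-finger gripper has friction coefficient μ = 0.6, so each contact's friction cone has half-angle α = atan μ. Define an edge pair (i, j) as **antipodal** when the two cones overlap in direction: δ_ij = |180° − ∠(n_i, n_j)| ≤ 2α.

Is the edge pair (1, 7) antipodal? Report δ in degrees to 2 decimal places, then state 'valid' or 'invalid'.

δ = 81.40°, invalid

α = atan 0.6 = 30.96°;  2α = 61.93°
edge 1: e_1 = (+1.90, -0.80);  n_1 = (-0.3881, -0.9216)
edge 7: e_7 = (-2.31, -3.78);  n_7 = (-0.8533, +0.5215)
∠(n_1, n_7) = 98.60°
δ = |180° − 98.60°| = 81.40°
81.40° > 2α = 61.93°  →  invalid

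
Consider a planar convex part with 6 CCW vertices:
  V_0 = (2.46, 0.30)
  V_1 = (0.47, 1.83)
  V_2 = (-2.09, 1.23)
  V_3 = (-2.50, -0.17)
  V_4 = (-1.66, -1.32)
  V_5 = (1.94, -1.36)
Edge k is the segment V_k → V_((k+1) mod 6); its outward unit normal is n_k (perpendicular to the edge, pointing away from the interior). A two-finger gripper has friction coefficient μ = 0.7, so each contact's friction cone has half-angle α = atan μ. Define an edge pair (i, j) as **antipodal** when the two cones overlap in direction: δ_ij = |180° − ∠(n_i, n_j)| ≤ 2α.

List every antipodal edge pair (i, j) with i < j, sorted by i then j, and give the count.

α = atan 0.7 = 34.99°;  2α = 69.98°
n_0 = (+0.6095, +0.7928)
n_1 = (-0.2282, +0.9736)
n_2 = (-0.9597, +0.2811)
n_3 = (-0.8075, -0.5898)
n_4 = (-0.0111, -0.9999)
n_5 = (+0.9543, -0.2989)
  (0,1): δ = 129.25°  ·
  (0,2): δ = 68.77°  ✓
  (0,3): δ = 16.30°  ✓
  (0,4): δ = 36.92°  ✓
  (0,5): δ = 110.16°  ·
  (1,2): δ = 119.51°  ·
  (1,3): δ = 67.04°  ✓
  (1,4): δ = 13.83°  ✓
  (1,5): δ = 59.42°  ✓
  (2,3): δ = 127.53°  ·
  (2,4): δ = 74.31°  ·
  (2,5): δ = 1.07°  ✓
  (3,4): δ = 126.78°  ·
  (3,5): δ = 53.54°  ✓
  (4,5): δ = 106.76°  ·
antipodal pairs: 8

count = 8; pairs: (0,2), (0,3), (0,4), (1,3), (1,4), (1,5), (2,5), (3,5)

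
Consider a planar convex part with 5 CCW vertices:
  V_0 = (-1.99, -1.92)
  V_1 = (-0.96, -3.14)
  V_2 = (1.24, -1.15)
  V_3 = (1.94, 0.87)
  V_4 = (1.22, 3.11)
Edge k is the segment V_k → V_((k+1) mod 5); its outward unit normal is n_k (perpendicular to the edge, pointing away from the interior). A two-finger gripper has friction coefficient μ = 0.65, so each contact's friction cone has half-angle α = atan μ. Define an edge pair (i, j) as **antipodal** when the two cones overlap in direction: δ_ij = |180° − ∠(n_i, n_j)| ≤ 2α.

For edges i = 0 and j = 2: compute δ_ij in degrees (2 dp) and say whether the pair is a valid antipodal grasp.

δ = 59.29°, valid

α = atan 0.65 = 33.02°;  2α = 66.05°
edge 0: e_0 = (+1.03, -1.22);  n_0 = (-0.7641, -0.6451)
edge 2: e_2 = (+0.70, +2.02);  n_2 = (+0.9449, -0.3274)
∠(n_0, n_2) = 120.71°
δ = |180° − 120.71°| = 59.29°
59.29° ≤ 2α = 66.05°  →  valid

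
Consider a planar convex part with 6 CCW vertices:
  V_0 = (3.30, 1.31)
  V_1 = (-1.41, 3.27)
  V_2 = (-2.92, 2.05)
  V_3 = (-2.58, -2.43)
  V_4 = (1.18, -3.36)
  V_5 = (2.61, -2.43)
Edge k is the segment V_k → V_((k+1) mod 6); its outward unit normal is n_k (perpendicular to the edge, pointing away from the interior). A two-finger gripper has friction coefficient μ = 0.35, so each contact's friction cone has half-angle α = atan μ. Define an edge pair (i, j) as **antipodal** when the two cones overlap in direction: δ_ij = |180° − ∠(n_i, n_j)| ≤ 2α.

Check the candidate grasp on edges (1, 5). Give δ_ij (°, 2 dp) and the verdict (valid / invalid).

α = atan 0.35 = 19.29°;  2α = 38.58°
edge 1: e_1 = (-1.51, -1.22);  n_1 = (-0.6285, +0.7778)
edge 5: e_5 = (+0.69, +3.74);  n_5 = (+0.9834, -0.1814)
∠(n_1, n_5) = 139.39°
δ = |180° − 139.39°| = 40.61°
40.61° > 2α = 38.58°  →  invalid

δ = 40.61°, invalid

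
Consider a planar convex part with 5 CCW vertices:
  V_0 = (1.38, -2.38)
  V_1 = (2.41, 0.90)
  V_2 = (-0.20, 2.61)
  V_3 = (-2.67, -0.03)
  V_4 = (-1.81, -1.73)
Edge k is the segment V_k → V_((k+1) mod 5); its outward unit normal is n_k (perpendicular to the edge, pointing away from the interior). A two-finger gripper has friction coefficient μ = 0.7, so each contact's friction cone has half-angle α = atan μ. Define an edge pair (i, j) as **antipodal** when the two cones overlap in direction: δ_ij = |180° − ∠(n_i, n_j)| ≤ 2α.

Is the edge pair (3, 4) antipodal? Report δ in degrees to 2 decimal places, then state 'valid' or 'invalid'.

α = atan 0.7 = 34.99°;  2α = 69.98°
edge 3: e_3 = (+0.86, -1.70);  n_3 = (-0.8923, -0.4514)
edge 4: e_4 = (+3.19, -0.65);  n_4 = (-0.1997, -0.9799)
∠(n_3, n_4) = 51.65°
δ = |180° − 51.65°| = 128.35°
128.35° > 2α = 69.98°  →  invalid

δ = 128.35°, invalid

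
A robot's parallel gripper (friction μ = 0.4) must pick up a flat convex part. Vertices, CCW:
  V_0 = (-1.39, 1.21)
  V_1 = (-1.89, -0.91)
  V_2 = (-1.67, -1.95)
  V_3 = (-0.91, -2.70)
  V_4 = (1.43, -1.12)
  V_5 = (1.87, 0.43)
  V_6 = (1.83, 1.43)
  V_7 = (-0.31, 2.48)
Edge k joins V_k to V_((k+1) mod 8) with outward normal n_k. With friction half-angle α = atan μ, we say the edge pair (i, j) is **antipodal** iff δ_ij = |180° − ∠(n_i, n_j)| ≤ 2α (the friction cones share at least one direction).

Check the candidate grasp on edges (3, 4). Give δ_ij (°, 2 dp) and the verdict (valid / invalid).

δ = 139.88°, invalid

α = atan 0.4 = 21.80°;  2α = 43.60°
edge 3: e_3 = (+2.34, +1.58);  n_3 = (+0.5596, -0.8288)
edge 4: e_4 = (+0.44, +1.55);  n_4 = (+0.9620, -0.2731)
∠(n_3, n_4) = 40.12°
δ = |180° − 40.12°| = 139.88°
139.88° > 2α = 43.60°  →  invalid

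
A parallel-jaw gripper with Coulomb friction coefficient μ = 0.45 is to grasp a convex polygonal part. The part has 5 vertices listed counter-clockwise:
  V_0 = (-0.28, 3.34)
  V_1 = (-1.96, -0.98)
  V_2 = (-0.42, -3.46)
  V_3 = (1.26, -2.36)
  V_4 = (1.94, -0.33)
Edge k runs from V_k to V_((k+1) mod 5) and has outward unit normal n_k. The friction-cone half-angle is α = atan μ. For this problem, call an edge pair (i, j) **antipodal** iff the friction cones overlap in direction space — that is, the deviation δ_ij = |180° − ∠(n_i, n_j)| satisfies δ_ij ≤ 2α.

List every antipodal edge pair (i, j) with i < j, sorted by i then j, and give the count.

count = 3; pairs: (0,2), (0,3), (1,4)

α = atan 0.45 = 24.23°;  2α = 48.46°
n_0 = (-0.9320, +0.3624)
n_1 = (-0.8495, -0.5275)
n_2 = (+0.5478, -0.8366)
n_3 = (+0.9482, -0.3176)
n_4 = (+0.8556, +0.5176)
  (0,1): δ = 126.91°  ·
  (0,2): δ = 35.53°  ✓
  (0,3): δ = 2.73°  ✓
  (0,4): δ = 52.42°  ·
  (1,2): δ = 88.62°  ·
  (1,3): δ = 50.36°  ·
  (1,4): δ = 0.67°  ✓
  (2,3): δ = 141.73°  ·
  (2,4): δ = 92.05°  ·
  (3,4): δ = 130.31°  ·
antipodal pairs: 3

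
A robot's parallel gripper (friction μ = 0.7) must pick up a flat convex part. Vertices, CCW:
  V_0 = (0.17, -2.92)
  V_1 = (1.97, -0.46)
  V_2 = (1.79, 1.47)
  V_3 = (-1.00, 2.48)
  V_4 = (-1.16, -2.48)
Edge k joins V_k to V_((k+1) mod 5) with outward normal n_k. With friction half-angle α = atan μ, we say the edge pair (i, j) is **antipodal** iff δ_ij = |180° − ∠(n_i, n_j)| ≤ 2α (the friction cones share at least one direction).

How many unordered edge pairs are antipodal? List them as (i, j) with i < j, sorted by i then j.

count = 4; pairs: (0,3), (1,3), (1,4), (2,4)

α = atan 0.7 = 34.99°;  2α = 69.98°
n_0 = (+0.8070, -0.5905)
n_1 = (+0.9957, +0.0929)
n_2 = (+0.3404, +0.9403)
n_3 = (-0.9995, +0.0322)
n_4 = (-0.3141, -0.9494)
  (0,1): δ = 138.48°  ·
  (0,2): δ = 73.71°  ·
  (0,3): δ = 34.35°  ✓
  (0,4): δ = 107.89°  ·
  (1,2): δ = 115.23°  ·
  (1,3): δ = 7.18°  ✓
  (1,4): δ = 66.37°  ✓
  (2,3): δ = 71.95°  ·
  (2,4): δ = 1.60°  ✓
  (3,4): δ = 106.46°  ·
antipodal pairs: 4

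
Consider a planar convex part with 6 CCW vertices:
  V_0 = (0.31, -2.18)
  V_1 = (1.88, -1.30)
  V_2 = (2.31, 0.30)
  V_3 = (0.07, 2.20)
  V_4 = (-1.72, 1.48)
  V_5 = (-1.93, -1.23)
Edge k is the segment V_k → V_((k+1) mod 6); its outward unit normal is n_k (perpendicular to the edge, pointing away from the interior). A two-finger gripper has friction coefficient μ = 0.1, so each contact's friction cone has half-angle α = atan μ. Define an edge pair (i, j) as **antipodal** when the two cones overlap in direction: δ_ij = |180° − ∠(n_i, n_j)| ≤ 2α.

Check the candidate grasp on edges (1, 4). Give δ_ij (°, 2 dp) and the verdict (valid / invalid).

α = atan 0.1 = 5.71°;  2α = 11.42°
edge 1: e_1 = (+0.43, +1.60);  n_1 = (+0.9657, -0.2595)
edge 4: e_4 = (-0.21, -2.71);  n_4 = (-0.9970, +0.0773)
∠(n_1, n_4) = 169.39°
δ = |180° − 169.39°| = 10.61°
10.61° ≤ 2α = 11.42°  →  valid

δ = 10.61°, valid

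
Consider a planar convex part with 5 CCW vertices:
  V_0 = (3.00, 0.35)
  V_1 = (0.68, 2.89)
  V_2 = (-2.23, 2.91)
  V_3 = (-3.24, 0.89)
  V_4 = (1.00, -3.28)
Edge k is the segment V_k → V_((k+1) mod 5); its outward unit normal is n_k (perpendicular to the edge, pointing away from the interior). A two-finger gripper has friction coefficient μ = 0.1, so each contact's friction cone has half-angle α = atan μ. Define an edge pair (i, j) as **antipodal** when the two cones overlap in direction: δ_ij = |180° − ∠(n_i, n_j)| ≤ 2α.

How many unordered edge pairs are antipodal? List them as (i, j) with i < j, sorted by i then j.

count = 2; pairs: (0,3), (2,4)

α = atan 0.1 = 5.71°;  2α = 11.42°
n_0 = (+0.7384, +0.6744)
n_1 = (+0.0069, +1.0000)
n_2 = (-0.8944, +0.4472)
n_3 = (-0.7012, -0.7130)
n_4 = (+0.8759, -0.4826)
  (0,1): δ = 132.80°  ·
  (0,2): δ = 68.97°  ·
  (0,3): δ = 3.07°  ✓
  (0,4): δ = 108.74°  ·
  (1,2): δ = 116.17°  ·
  (1,3): δ = 44.13°  ·
  (1,4): δ = 61.54°  ·
  (2,3): δ = 107.96°  ·
  (2,4): δ = 2.29°  ✓
  (3,4): δ = 74.33°  ·
antipodal pairs: 2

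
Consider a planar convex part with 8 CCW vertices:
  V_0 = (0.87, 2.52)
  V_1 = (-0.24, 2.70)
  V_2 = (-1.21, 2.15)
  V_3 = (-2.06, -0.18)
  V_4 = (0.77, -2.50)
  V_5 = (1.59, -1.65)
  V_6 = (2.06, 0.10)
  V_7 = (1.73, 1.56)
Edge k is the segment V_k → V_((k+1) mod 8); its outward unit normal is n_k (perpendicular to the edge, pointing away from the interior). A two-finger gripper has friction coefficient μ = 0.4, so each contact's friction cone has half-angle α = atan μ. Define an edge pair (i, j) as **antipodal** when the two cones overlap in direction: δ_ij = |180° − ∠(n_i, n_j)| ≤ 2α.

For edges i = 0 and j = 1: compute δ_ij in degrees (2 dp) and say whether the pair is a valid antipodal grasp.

α = atan 0.4 = 21.80°;  2α = 43.60°
edge 0: e_0 = (-1.11, +0.18);  n_0 = (+0.1601, +0.9871)
edge 1: e_1 = (-0.97, -0.55);  n_1 = (-0.4932, +0.8699)
∠(n_0, n_1) = 38.76°
δ = |180° − 38.76°| = 141.24°
141.24° > 2α = 43.60°  →  invalid

δ = 141.24°, invalid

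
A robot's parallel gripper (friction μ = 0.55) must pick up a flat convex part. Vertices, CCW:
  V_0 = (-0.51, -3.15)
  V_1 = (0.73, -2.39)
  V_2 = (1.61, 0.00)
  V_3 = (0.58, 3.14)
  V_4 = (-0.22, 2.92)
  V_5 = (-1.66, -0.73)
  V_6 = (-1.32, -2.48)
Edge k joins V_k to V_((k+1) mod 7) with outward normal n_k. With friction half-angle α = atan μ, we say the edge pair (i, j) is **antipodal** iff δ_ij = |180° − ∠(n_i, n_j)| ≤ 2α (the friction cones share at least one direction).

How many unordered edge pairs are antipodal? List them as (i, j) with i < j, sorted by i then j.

α = atan 0.55 = 28.81°;  2α = 57.62°
n_0 = (+0.5226, -0.8526)
n_1 = (+0.9384, -0.3455)
n_2 = (+0.9502, +0.3117)
n_3 = (-0.2652, +0.9642)
n_4 = (-0.9302, +0.3670)
n_5 = (-0.9816, -0.1907)
n_6 = (-0.6374, -0.7706)
  (0,1): δ = 141.72°  ·
  (0,2): δ = 103.34°  ·
  (0,3): δ = 16.13°  ✓
  (0,4): δ = 36.97°  ✓
  (0,5): δ = 69.49°  ·
  (0,6): δ = 108.90°  ·
  (1,2): δ = 141.63°  ·
  (1,3): δ = 54.41°  ✓
  (1,4): δ = 1.32°  ✓
  (1,5): δ = 31.21°  ✓
  (1,6): δ = 70.62°  ·
  (2,3): δ = 92.78°  ·
  (2,4): δ = 39.69°  ✓
  (2,5): δ = 7.17°  ✓
  (2,6): δ = 32.24°  ✓
  (3,4): δ = 126.91°  ·
  (3,5): δ = 94.38°  ·
  (3,6): δ = 54.97°  ✓
  (4,5): δ = 147.47°  ·
  (4,6): δ = 108.07°  ·
  (5,6): δ = 140.59°  ·
antipodal pairs: 9

count = 9; pairs: (0,3), (0,4), (1,3), (1,4), (1,5), (2,4), (2,5), (2,6), (3,6)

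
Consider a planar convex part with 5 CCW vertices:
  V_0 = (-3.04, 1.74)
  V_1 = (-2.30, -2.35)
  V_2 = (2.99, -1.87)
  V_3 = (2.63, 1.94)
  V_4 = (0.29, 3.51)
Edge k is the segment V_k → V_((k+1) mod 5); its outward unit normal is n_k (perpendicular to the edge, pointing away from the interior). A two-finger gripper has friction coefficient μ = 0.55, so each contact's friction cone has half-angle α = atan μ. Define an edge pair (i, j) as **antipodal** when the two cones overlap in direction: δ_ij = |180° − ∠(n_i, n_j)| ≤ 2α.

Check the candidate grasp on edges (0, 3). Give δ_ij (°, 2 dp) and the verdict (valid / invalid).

δ = 45.89°, valid

α = atan 0.55 = 28.81°;  2α = 57.62°
edge 0: e_0 = (+0.74, -4.09);  n_0 = (-0.9840, -0.1780)
edge 3: e_3 = (-2.34, +1.57);  n_3 = (+0.5572, +0.8304)
∠(n_0, n_3) = 134.11°
δ = |180° − 134.11°| = 45.89°
45.89° ≤ 2α = 57.62°  →  valid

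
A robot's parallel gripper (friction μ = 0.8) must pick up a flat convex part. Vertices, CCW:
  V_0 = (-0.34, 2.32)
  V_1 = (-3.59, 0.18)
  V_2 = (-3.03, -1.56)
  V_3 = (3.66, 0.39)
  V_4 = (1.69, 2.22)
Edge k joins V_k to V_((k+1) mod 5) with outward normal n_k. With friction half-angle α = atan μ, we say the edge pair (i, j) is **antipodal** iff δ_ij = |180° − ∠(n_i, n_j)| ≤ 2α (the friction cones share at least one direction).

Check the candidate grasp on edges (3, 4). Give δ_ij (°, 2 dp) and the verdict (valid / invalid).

δ = 139.93°, invalid

α = atan 0.8 = 38.66°;  2α = 77.32°
edge 3: e_3 = (-1.97, +1.83);  n_3 = (+0.6806, +0.7327)
edge 4: e_4 = (-2.03, +0.10);  n_4 = (+0.0492, +0.9988)
∠(n_3, n_4) = 40.07°
δ = |180° − 40.07°| = 139.93°
139.93° > 2α = 77.32°  →  invalid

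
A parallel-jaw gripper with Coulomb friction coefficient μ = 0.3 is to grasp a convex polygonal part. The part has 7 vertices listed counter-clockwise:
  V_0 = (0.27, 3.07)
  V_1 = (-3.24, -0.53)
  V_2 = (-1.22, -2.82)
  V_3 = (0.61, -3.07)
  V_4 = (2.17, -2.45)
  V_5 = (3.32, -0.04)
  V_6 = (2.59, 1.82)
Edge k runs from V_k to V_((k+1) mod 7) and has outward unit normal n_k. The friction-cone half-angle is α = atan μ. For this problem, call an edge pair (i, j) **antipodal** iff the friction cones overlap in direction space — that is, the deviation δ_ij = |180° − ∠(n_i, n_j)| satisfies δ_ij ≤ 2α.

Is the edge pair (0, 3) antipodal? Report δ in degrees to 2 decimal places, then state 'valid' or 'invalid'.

α = atan 0.3 = 16.70°;  2α = 33.40°
edge 0: e_0 = (-3.51, -3.60);  n_0 = (-0.7160, +0.6981)
edge 3: e_3 = (+1.56, +0.62);  n_3 = (+0.3693, -0.9293)
∠(n_0, n_3) = 155.95°
δ = |180° − 155.95°| = 24.05°
24.05° ≤ 2α = 33.40°  →  valid

δ = 24.05°, valid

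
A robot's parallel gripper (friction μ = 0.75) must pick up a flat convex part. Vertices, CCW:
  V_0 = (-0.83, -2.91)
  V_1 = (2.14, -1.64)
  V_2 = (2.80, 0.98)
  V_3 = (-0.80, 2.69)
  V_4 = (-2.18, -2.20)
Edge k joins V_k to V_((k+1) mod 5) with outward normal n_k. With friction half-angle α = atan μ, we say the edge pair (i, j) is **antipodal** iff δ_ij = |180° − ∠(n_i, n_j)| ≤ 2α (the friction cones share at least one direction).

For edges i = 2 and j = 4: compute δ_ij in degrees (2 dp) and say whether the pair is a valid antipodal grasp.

δ = 2.33°, valid

α = atan 0.75 = 36.87°;  2α = 73.74°
edge 2: e_2 = (-3.60, +1.71);  n_2 = (+0.4291, +0.9033)
edge 4: e_4 = (+1.35, -0.71);  n_4 = (-0.4655, -0.8851)
∠(n_2, n_4) = 177.67°
δ = |180° − 177.67°| = 2.33°
2.33° ≤ 2α = 73.74°  →  valid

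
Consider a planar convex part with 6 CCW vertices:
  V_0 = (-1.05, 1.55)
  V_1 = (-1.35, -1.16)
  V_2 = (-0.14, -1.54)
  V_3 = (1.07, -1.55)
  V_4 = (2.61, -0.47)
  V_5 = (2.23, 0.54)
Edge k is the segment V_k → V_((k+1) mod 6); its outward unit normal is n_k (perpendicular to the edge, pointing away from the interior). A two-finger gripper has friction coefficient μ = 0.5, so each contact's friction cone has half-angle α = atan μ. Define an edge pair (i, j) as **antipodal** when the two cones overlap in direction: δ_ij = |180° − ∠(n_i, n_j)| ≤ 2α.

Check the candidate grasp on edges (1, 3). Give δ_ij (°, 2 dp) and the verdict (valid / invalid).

α = atan 0.5 = 26.57°;  2α = 53.13°
edge 1: e_1 = (+1.21, -0.38);  n_1 = (-0.2996, -0.9541)
edge 3: e_3 = (+1.54, +1.08);  n_3 = (+0.5742, -0.8187)
∠(n_1, n_3) = 52.48°
δ = |180° − 52.48°| = 127.52°
127.52° > 2α = 53.13°  →  invalid

δ = 127.52°, invalid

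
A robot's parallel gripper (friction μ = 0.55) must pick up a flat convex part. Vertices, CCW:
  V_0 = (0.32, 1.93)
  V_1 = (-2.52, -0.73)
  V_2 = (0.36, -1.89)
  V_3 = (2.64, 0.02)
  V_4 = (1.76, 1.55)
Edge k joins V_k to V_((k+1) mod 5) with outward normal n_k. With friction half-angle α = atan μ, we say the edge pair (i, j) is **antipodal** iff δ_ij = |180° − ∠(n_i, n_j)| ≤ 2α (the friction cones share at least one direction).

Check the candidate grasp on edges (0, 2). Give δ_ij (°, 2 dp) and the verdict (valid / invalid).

δ = 3.17°, valid

α = atan 0.55 = 28.81°;  2α = 57.62°
edge 0: e_0 = (-2.84, -2.66);  n_0 = (-0.6836, +0.7299)
edge 2: e_2 = (+2.28, +1.91);  n_2 = (+0.6422, -0.7666)
∠(n_0, n_2) = 176.83°
δ = |180° − 176.83°| = 3.17°
3.17° ≤ 2α = 57.62°  →  valid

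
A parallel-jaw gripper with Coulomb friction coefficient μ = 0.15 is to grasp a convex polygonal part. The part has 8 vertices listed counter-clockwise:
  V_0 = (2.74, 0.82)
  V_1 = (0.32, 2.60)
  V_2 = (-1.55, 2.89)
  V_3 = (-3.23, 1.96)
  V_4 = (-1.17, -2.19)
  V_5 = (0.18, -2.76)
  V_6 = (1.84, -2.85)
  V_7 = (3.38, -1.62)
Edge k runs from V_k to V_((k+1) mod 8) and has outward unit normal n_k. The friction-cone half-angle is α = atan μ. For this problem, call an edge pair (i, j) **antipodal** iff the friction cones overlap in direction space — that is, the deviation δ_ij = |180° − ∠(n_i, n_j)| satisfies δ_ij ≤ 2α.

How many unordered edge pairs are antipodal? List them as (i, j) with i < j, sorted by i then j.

count = 5; pairs: (0,4), (1,4), (1,5), (2,6), (3,7)

α = atan 0.15 = 8.53°;  2α = 17.06°
n_0 = (+0.5925, +0.8056)
n_1 = (+0.1532, +0.9882)
n_2 = (-0.4843, +0.8749)
n_3 = (-0.8957, -0.4446)
n_4 = (-0.3890, -0.9212)
n_5 = (-0.0541, -0.9985)
n_6 = (+0.6241, -0.7814)
n_7 = (+0.9673, +0.2537)
  (0,1): δ = 152.48°  ·
  (0,2): δ = 114.70°  ·
  (0,3): δ = 27.26°  ·
  (0,4): δ = 13.45°  ✓
  (0,5): δ = 33.23°  ·
  (0,6): δ = 74.95°  ·
  (0,7): δ = 141.03°  ·
  (1,2): δ = 142.22°  ·
  (1,3): δ = 54.79°  ·
  (1,4): δ = 14.08°  ✓
  (1,5): δ = 5.71°  ✓
  (1,6): δ = 47.43°  ·
  (1,7): δ = 113.51°  ·
  (2,3): δ = 92.57°  ·
  (2,4): δ = 51.86°  ·
  (2,5): δ = 32.07°  ·
  (2,6): δ = 9.65°  ✓
  (2,7): δ = 75.73°  ·
  (3,4): δ = 139.29°  ·
  (3,5): δ = 119.50°  ·
  (3,6): δ = 77.78°  ·
  (3,7): δ = 11.70°  ✓
  (4,5): δ = 160.21°  ·
  (4,6): δ = 118.50°  ·
  (4,7): δ = 52.41°  ·
  (5,6): δ = 138.28°  ·
  (5,7): δ = 72.20°  ·
  (6,7): δ = 113.92°  ·
antipodal pairs: 5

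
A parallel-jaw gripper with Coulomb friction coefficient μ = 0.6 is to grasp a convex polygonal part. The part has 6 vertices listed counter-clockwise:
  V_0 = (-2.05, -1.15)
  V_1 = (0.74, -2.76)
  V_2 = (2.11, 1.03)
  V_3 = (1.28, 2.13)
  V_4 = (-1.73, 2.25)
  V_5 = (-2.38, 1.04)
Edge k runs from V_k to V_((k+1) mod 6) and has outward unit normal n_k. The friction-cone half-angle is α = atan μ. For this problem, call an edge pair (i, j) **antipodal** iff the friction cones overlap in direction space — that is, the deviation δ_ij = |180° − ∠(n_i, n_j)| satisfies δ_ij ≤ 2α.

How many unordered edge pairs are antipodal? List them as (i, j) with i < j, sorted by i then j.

α = atan 0.6 = 30.96°;  2α = 61.93°
n_0 = (-0.4998, -0.8661)
n_1 = (+0.9404, -0.3399)
n_2 = (+0.7983, +0.6023)
n_3 = (+0.0398, +0.9992)
n_4 = (-0.8809, +0.4732)
n_5 = (-0.9888, -0.1490)
  (0,1): δ = 79.89°  ·
  (0,2): δ = 22.98°  ✓
  (0,3): δ = 27.70°  ✓
  (0,4): δ = 91.74°  ·
  (0,5): δ = 128.56°  ·
  (1,2): δ = 123.09°  ·
  (1,3): δ = 72.41°  ·
  (1,4): δ = 8.37°  ✓
  (1,5): δ = 28.44°  ✓
  (2,3): δ = 129.32°  ·
  (2,4): δ = 65.28°  ·
  (2,5): δ = 28.47°  ✓
  (3,4): δ = 115.96°  ·
  (3,5): δ = 79.15°  ·
  (4,5): δ = 143.19°  ·
antipodal pairs: 5

count = 5; pairs: (0,2), (0,3), (1,4), (1,5), (2,5)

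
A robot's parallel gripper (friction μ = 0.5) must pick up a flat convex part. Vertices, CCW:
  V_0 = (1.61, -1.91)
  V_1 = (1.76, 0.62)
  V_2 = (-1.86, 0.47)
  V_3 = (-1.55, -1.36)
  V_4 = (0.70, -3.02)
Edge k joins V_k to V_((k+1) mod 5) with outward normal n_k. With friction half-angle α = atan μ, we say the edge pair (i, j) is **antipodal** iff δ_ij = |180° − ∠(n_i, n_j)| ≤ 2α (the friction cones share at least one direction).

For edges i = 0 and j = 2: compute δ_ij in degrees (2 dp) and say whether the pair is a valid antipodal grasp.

δ = 13.01°, valid

α = atan 0.5 = 26.57°;  2α = 53.13°
edge 0: e_0 = (+0.15, +2.53);  n_0 = (+0.9982, -0.0592)
edge 2: e_2 = (+0.31, -1.83);  n_2 = (-0.9860, -0.1670)
∠(n_0, n_2) = 166.99°
δ = |180° − 166.99°| = 13.01°
13.01° ≤ 2α = 53.13°  →  valid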